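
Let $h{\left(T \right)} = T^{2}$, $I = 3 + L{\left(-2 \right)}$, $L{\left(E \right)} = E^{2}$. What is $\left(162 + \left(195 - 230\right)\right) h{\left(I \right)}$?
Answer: $6223$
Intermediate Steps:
$I = 7$ ($I = 3 + \left(-2\right)^{2} = 3 + 4 = 7$)
$\left(162 + \left(195 - 230\right)\right) h{\left(I \right)} = \left(162 + \left(195 - 230\right)\right) 7^{2} = \left(162 - 35\right) 49 = 127 \cdot 49 = 6223$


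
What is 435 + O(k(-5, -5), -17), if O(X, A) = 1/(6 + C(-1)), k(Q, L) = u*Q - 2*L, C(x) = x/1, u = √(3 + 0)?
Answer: 2176/5 ≈ 435.20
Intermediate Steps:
u = √3 ≈ 1.7320
C(x) = x (C(x) = x*1 = x)
k(Q, L) = -2*L + Q*√3 (k(Q, L) = √3*Q - 2*L = Q*√3 - 2*L = -2*L + Q*√3)
O(X, A) = ⅕ (O(X, A) = 1/(6 - 1) = 1/5 = ⅕)
435 + O(k(-5, -5), -17) = 435 + ⅕ = 2176/5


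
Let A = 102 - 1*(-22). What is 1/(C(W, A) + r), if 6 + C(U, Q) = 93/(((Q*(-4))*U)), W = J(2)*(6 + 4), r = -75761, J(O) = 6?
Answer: -320/24245441 ≈ -1.3198e-5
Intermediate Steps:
A = 124 (A = 102 + 22 = 124)
W = 60 (W = 6*(6 + 4) = 6*10 = 60)
C(U, Q) = -6 - 93/(4*Q*U) (C(U, Q) = -6 + 93/(((Q*(-4))*U)) = -6 + 93/(((-4*Q)*U)) = -6 + 93/((-4*Q*U)) = -6 + 93*(-1/(4*Q*U)) = -6 - 93/(4*Q*U))
1/(C(W, A) + r) = 1/((-6 - 93/4/(124*60)) - 75761) = 1/((-6 - 93/4*1/124*1/60) - 75761) = 1/((-6 - 1/320) - 75761) = 1/(-1921/320 - 75761) = 1/(-24245441/320) = -320/24245441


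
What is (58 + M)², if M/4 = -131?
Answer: 217156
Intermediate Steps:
M = -524 (M = 4*(-131) = -524)
(58 + M)² = (58 - 524)² = (-466)² = 217156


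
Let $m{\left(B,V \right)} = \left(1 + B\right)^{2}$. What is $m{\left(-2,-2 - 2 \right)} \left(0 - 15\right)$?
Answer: $-15$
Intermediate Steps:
$m{\left(-2,-2 - 2 \right)} \left(0 - 15\right) = \left(1 - 2\right)^{2} \left(0 - 15\right) = \left(-1\right)^{2} \left(-15\right) = 1 \left(-15\right) = -15$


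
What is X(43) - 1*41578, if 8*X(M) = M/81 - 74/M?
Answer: -1158533537/27864 ≈ -41578.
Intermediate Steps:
X(M) = -37/(4*M) + M/648 (X(M) = (M/81 - 74/M)/8 = (-74/M + M/81)/8 = -37/(4*M) + M/648)
X(43) - 1*41578 = (1/648)*(-5994 + 43²)/43 - 1*41578 = (1/648)*(1/43)*(-5994 + 1849) - 41578 = (1/648)*(1/43)*(-4145) - 41578 = -4145/27864 - 41578 = -1158533537/27864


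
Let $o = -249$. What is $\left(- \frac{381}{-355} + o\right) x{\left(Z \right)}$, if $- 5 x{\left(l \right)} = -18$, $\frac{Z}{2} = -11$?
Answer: $- \frac{1584252}{1775} \approx -892.54$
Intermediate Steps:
$Z = -22$ ($Z = 2 \left(-11\right) = -22$)
$x{\left(l \right)} = \frac{18}{5}$ ($x{\left(l \right)} = \left(- \frac{1}{5}\right) \left(-18\right) = \frac{18}{5}$)
$\left(- \frac{381}{-355} + o\right) x{\left(Z \right)} = \left(- \frac{381}{-355} - 249\right) \frac{18}{5} = \left(\left(-381\right) \left(- \frac{1}{355}\right) - 249\right) \frac{18}{5} = \left(\frac{381}{355} - 249\right) \frac{18}{5} = \left(- \frac{88014}{355}\right) \frac{18}{5} = - \frac{1584252}{1775}$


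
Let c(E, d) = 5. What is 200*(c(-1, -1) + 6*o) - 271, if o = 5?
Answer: 6729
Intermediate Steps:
200*(c(-1, -1) + 6*o) - 271 = 200*(5 + 6*5) - 271 = 200*(5 + 30) - 271 = 200*35 - 271 = 7000 - 271 = 6729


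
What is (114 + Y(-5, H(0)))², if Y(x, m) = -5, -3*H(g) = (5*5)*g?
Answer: 11881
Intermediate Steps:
H(g) = -25*g/3 (H(g) = -5*5*g/3 = -25*g/3)
(114 + Y(-5, H(0)))² = (114 - 5)² = 109² = 11881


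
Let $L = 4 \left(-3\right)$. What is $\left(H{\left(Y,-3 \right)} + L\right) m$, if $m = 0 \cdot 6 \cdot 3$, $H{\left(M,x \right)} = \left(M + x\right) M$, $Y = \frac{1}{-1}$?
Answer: $0$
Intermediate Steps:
$Y = -1$
$H{\left(M,x \right)} = M \left(M + x\right)$
$m = 0$ ($m = 0 \cdot 3 = 0$)
$L = -12$
$\left(H{\left(Y,-3 \right)} + L\right) m = \left(- (-1 - 3) - 12\right) 0 = \left(\left(-1\right) \left(-4\right) - 12\right) 0 = \left(4 - 12\right) 0 = \left(-8\right) 0 = 0$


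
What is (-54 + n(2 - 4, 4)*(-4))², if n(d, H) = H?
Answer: 4900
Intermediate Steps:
(-54 + n(2 - 4, 4)*(-4))² = (-54 + 4*(-4))² = (-54 - 16)² = (-70)² = 4900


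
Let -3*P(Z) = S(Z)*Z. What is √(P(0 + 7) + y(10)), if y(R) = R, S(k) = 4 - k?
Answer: √17 ≈ 4.1231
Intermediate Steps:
P(Z) = -Z*(4 - Z)/3 (P(Z) = -(4 - Z)*Z/3 = -Z*(4 - Z)/3)
√(P(0 + 7) + y(10)) = √((0 + 7)*(-4 + (0 + 7))/3 + 10) = √((⅓)*7*(-4 + 7) + 10) = √((⅓)*7*3 + 10) = √(7 + 10) = √17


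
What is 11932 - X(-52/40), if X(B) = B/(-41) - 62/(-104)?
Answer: 127188427/10660 ≈ 11931.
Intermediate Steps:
X(B) = 31/52 - B/41 (X(B) = B*(-1/41) - 62*(-1/104) = -B/41 + 31/52 = 31/52 - B/41)
11932 - X(-52/40) = 11932 - (31/52 - (-52)/(41*40)) = 11932 - (31/52 - 1/41*(-13/10)) = 11932 - (31/52 + 13/410) = 11932 - 1*6693/10660 = 11932 - 6693/10660 = 127188427/10660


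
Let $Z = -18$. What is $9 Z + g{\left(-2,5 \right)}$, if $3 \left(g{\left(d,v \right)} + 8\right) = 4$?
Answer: $- \frac{506}{3} \approx -168.67$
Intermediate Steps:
$g{\left(d,v \right)} = - \frac{20}{3}$ ($g{\left(d,v \right)} = -8 + \frac{1}{3} \cdot 4 = -8 + \frac{4}{3} = - \frac{20}{3}$)
$9 Z + g{\left(-2,5 \right)} = 9 \left(-18\right) - \frac{20}{3} = -162 - \frac{20}{3} = - \frac{506}{3}$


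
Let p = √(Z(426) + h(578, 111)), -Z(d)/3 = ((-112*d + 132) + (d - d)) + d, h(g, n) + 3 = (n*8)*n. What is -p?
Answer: -√240027 ≈ -489.93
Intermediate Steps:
h(g, n) = -3 + 8*n² (h(g, n) = -3 + (n*8)*n = -3 + (8*n)*n = -3 + 8*n²)
Z(d) = -396 + 333*d (Z(d) = -3*(((-112*d + 132) + (d - d)) + d) = -3*(((132 - 112*d) + 0) + d) = -3*((132 - 112*d) + d) = -3*(132 - 111*d) = -396 + 333*d)
p = √240027 (p = √((-396 + 333*426) + (-3 + 8*111²)) = √((-396 + 141858) + (-3 + 8*12321)) = √(141462 + (-3 + 98568)) = √(141462 + 98565) = √240027 ≈ 489.93)
-p = -√240027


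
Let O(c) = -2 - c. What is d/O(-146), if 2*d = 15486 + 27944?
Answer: 21715/144 ≈ 150.80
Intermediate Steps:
d = 21715 (d = (15486 + 27944)/2 = (½)*43430 = 21715)
d/O(-146) = 21715/(-2 - 1*(-146)) = 21715/(-2 + 146) = 21715/144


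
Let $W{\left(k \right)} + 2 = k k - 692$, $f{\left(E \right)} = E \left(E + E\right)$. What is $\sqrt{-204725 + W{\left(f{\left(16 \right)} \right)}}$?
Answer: $5 \sqrt{2269} \approx 238.17$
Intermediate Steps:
$f{\left(E \right)} = 2 E^{2}$ ($f{\left(E \right)} = E 2 E = 2 E^{2}$)
$W{\left(k \right)} = -694 + k^{2}$ ($W{\left(k \right)} = -2 + \left(k k - 692\right) = -2 + \left(k^{2} - 692\right) = -2 + \left(-692 + k^{2}\right) = -694 + k^{2}$)
$\sqrt{-204725 + W{\left(f{\left(16 \right)} \right)}} = \sqrt{-204725 - \left(694 - \left(2 \cdot 16^{2}\right)^{2}\right)} = \sqrt{-204725 - \left(694 - \left(2 \cdot 256\right)^{2}\right)} = \sqrt{-204725 - \left(694 - 512^{2}\right)} = \sqrt{-204725 + \left(-694 + 262144\right)} = \sqrt{-204725 + 261450} = \sqrt{56725} = 5 \sqrt{2269}$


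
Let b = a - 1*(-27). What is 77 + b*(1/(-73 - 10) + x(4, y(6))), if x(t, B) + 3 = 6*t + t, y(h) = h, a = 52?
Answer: 170237/83 ≈ 2051.0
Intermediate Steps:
x(t, B) = -3 + 7*t (x(t, B) = -3 + (6*t + t) = -3 + 7*t)
b = 79 (b = 52 - 1*(-27) = 52 + 27 = 79)
77 + b*(1/(-73 - 10) + x(4, y(6))) = 77 + 79*(1/(-73 - 10) + (-3 + 7*4)) = 77 + 79*(1/(-83) + (-3 + 28)) = 77 + 79*(-1/83 + 25) = 77 + 79*(2074/83) = 77 + 163846/83 = 170237/83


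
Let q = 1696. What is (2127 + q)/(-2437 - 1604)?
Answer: -3823/4041 ≈ -0.94605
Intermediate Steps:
(2127 + q)/(-2437 - 1604) = (2127 + 1696)/(-2437 - 1604) = 3823/(-4041) = 3823*(-1/4041) = -3823/4041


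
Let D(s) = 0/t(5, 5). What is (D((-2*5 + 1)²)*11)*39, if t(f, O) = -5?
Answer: 0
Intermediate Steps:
D(s) = 0 (D(s) = 0/(-5) = 0*(-⅕) = 0)
(D((-2*5 + 1)²)*11)*39 = (0*11)*39 = 0*39 = 0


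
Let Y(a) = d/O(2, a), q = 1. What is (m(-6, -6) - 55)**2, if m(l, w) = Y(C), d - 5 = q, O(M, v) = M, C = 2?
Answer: 2704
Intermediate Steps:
d = 6 (d = 5 + 1 = 6)
Y(a) = 3 (Y(a) = 6/2 = 6*(1/2) = 3)
m(l, w) = 3
(m(-6, -6) - 55)**2 = (3 - 55)**2 = (-52)**2 = 2704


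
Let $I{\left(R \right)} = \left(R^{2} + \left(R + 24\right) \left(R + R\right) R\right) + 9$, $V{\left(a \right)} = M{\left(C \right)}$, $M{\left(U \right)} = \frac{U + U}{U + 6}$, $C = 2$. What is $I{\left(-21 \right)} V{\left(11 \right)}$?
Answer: $1548$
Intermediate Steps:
$M{\left(U \right)} = \frac{2 U}{6 + U}$
$V{\left(a \right)} = \frac{1}{2}$ ($V{\left(a \right)} = 2 \cdot 2 \frac{1}{6 + 2} = 2 \cdot 2 \cdot \frac{1}{8} = \frac{1}{2}$)
$I{\left(R \right)} = 9 + R^{2} + 2 R^{2} \left(24 + R\right)$ ($I{\left(R \right)} = \left(R^{2} + \left(24 + R\right) 2 R R\right) + 9 = \left(R^{2} + 2 R \left(24 + R\right) R\right) + 9 = \left(R^{2} + 2 R^{2} \left(24 + R\right)\right) + 9 = 9 + R^{2} + 2 R^{2} \left(24 + R\right)$)
$I{\left(-21 \right)} V{\left(11 \right)} = \left(9 + 2 \left(-21\right)^{3} + 49 \left(-21\right)^{2}\right) \frac{1}{2} = \left(9 + 2 \left(-9261\right) + 49 \cdot 441\right) \frac{1}{2} = \left(9 - 18522 + 21609\right) \frac{1}{2} = 3096 \cdot \frac{1}{2} = 1548$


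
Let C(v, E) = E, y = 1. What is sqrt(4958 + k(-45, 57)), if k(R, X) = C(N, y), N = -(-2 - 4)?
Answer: 3*sqrt(551) ≈ 70.420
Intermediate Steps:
N = 6 (N = -1*(-6) = 6)
k(R, X) = 1
sqrt(4958 + k(-45, 57)) = sqrt(4958 + 1) = sqrt(4959) = 3*sqrt(551)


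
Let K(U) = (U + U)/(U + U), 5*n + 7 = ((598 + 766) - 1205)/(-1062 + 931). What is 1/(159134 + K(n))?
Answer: 1/159135 ≈ 6.2840e-6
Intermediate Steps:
n = -1076/655 (n = -7/5 + (((598 + 766) - 1205)/(-1062 + 931))/5 = -7/5 + ((1364 - 1205)/(-131))/5 = -7/5 + (159*(-1/131))/5 = -7/5 + (⅕)*(-159/131) = -7/5 - 159/655 = -1076/655 ≈ -1.6427)
K(U) = 1 (K(U) = (2*U)/((2*U)) = (2*U)*(1/(2*U)) = 1)
1/(159134 + K(n)) = 1/(159134 + 1) = 1/159135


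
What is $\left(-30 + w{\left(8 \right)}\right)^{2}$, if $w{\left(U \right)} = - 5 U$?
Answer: $4900$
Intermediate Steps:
$\left(-30 + w{\left(8 \right)}\right)^{2} = \left(-30 - 40\right)^{2} = \left(-70\right)^{2} = 4900$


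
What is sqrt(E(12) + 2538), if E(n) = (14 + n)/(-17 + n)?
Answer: 2*sqrt(15830)/5 ≈ 50.327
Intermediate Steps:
E(n) = (14 + n)/(-17 + n)
sqrt(E(12) + 2538) = sqrt((14 + 12)/(-17 + 12) + 2538) = sqrt(26/(-5) + 2538) = sqrt(-1/5*26 + 2538) = sqrt(-26/5 + 2538) = sqrt(12664/5) = 2*sqrt(15830)/5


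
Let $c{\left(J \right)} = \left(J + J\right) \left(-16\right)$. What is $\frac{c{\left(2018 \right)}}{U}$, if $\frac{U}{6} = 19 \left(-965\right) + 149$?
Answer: $\frac{16144}{27279} \approx 0.59181$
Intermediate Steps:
$c{\left(J \right)} = - 32 J$ ($c{\left(J \right)} = 2 J \left(-16\right) = - 32 J$)
$U = -109116$ ($U = 6 \left(19 \left(-965\right) + 149\right) = 6 \left(-18335 + 149\right) = 6 \left(-18186\right) = -109116$)
$\frac{c{\left(2018 \right)}}{U} = \frac{\left(-32\right) 2018}{-109116} = \left(-64576\right) \left(- \frac{1}{109116}\right) = \frac{16144}{27279}$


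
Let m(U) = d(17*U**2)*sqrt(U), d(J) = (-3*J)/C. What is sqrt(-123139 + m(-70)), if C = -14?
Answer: sqrt(-123139 + 17850*I*sqrt(70)) ≈ 187.65 + 397.93*I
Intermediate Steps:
d(J) = 3*J/14 (d(J) = -3*J/(-14) = -3*J*(-1/14) = 3*J/14)
m(U) = 51*U**(5/2)/14 (m(U) = (3*(17*U**2)/14)*sqrt(U) = (51*U**2/14)*sqrt(U) = 51*U**(5/2)/14)
sqrt(-123139 + m(-70)) = sqrt(-123139 + 51*(-70)**(5/2)/14) = sqrt(-123139 + 51*(4900*I*sqrt(70))/14) = sqrt(-123139 + 17850*I*sqrt(70))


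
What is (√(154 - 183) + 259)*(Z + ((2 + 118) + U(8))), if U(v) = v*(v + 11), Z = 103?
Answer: 97125 + 375*I*√29 ≈ 97125.0 + 2019.4*I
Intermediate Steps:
U(v) = v*(11 + v)
(√(154 - 183) + 259)*(Z + ((2 + 118) + U(8))) = (√(154 - 183) + 259)*(103 + ((2 + 118) + 8*(11 + 8))) = (√(-29) + 259)*(103 + (120 + 8*19)) = (I*√29 + 259)*(103 + (120 + 152)) = (259 + I*√29)*(103 + 272) = (259 + I*√29)*375 = 97125 + 375*I*√29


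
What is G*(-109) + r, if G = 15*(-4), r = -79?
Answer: 6461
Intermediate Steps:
G = -60
G*(-109) + r = -60*(-109) - 79 = 6540 - 79 = 6461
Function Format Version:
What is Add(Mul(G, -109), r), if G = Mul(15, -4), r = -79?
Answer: 6461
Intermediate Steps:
G = -60
Add(Mul(G, -109), r) = Add(Mul(-60, -109), -79) = Add(6540, -79) = 6461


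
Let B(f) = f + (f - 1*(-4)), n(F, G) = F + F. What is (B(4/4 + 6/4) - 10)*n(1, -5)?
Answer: -2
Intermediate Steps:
n(F, G) = 2*F
B(f) = 4 + 2*f (B(f) = f + (f + 4) = f + (4 + f) = 4 + 2*f)
(B(4/4 + 6/4) - 10)*n(1, -5) = ((4 + 2*(4/4 + 6/4)) - 10)*(2*1) = ((4 + 2*(4*(1/4) + 6*(1/4))) - 10)*2 = ((4 + 2*(1 + 3/2)) - 10)*2 = ((4 + 2*(5/2)) - 10)*2 = ((4 + 5) - 10)*2 = (9 - 10)*2 = -1*2 = -2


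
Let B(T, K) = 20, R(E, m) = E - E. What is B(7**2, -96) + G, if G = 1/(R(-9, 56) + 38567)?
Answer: 771341/38567 ≈ 20.000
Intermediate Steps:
R(E, m) = 0
G = 1/38567 (G = 1/(0 + 38567) = 1/38567 ≈ 2.5929e-5)
B(7**2, -96) + G = 20 + 1/38567 = 771341/38567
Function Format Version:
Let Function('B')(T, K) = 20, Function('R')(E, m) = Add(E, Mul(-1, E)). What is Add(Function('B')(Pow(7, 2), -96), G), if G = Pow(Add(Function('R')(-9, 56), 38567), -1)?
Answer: Rational(771341, 38567) ≈ 20.000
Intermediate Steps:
Function('R')(E, m) = 0
G = Rational(1, 38567) (G = Pow(Add(0, 38567), -1) = Pow(38567, -1) = Rational(1, 38567) ≈ 2.5929e-5)
Add(Function('B')(Pow(7, 2), -96), G) = Add(20, Rational(1, 38567)) = Rational(771341, 38567)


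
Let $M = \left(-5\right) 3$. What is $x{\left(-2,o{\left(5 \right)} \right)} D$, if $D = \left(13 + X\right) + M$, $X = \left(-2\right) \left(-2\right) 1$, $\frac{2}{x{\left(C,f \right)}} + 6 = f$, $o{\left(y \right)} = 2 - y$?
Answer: $- \frac{4}{9} \approx -0.44444$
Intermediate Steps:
$M = -15$
$x{\left(C,f \right)} = \frac{2}{-6 + f}$
$X = 4$ ($X = 4 \cdot 1 = 4$)
$D = 2$ ($D = \left(13 + 4\right) - 15 = 17 - 15 = 2$)
$x{\left(-2,o{\left(5 \right)} \right)} D = \frac{2}{-6 + \left(2 - 5\right)} 2 = \frac{2}{-6 - 3} \cdot 2 = \frac{2}{-9} \cdot 2 = 2 \left(- \frac{1}{9}\right) 2 = \left(- \frac{2}{9}\right) 2 = - \frac{4}{9}$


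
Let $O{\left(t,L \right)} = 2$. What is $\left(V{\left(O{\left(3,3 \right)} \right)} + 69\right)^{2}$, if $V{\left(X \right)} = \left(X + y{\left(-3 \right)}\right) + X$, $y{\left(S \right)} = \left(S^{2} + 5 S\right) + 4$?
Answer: $5041$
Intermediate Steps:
$y{\left(S \right)} = 4 + S^{2} + 5 S$
$V{\left(X \right)} = -2 + 2 X$ ($V{\left(X \right)} = \left(X + \left(4 + \left(-3\right)^{2} + 5 \left(-3\right)\right)\right) + X = \left(X + \left(4 + 9 - 15\right)\right) + X = \left(X - 2\right) + X = \left(-2 + X\right) + X = -2 + 2 X$)
$\left(V{\left(O{\left(3,3 \right)} \right)} + 69\right)^{2} = \left(\left(-2 + 2 \cdot 2\right) + 69\right)^{2} = \left(\left(-2 + 4\right) + 69\right)^{2} = \left(2 + 69\right)^{2} = 71^{2} = 5041$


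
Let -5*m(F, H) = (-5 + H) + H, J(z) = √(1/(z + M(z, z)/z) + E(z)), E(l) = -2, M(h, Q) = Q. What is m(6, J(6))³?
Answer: 19/175 - 946*I*√91/6125 ≈ 0.10857 - 1.4733*I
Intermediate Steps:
J(z) = √(-2 + 1/(1 + z)) (J(z) = √(1/(z + z/z) - 2) = √(1/(z + 1) - 2) = √(1/(1 + z) - 2) = √(-2 + 1/(1 + z)))
m(F, H) = 1 - 2*H/5 (m(F, H) = -((-5 + H) + H)/5 = -(-5 + 2*H)/5 = 1 - 2*H/5)
m(6, J(6))³ = (1 - 2*√(-1 - 2*6)/√(1 + 6)/5)³ = (1 - 2*√7*√(-1 - 12)/7/5)³ = (1 - 2*I*√91/7/5)³ = (1 - 2*I*√91/35)³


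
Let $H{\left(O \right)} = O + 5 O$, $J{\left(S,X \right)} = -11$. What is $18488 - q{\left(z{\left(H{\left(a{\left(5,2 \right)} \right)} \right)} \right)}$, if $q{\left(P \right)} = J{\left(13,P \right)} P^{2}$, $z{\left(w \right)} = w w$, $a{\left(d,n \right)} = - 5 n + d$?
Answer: $8928488$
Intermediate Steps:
$a{\left(d,n \right)} = d - 5 n$
$H{\left(O \right)} = 6 O$
$z{\left(w \right)} = w^{2}$
$q{\left(P \right)} = - 11 P^{2}$
$18488 - q{\left(z{\left(H{\left(a{\left(5,2 \right)} \right)} \right)} \right)} = 18488 - - 11 \left(\left(6 \left(5 - 10\right)\right)^{2}\right)^{2} = 18488 - - 11 \left(\left(6 \left(-5\right)\right)^{2}\right)^{2} = 18488 - - 11 \left(\left(-30\right)^{2}\right)^{2} = 18488 - - 11 \cdot 900^{2} = 18488 - \left(-11\right) 810000 = 18488 - -8910000 = 18488 + 8910000 = 8928488$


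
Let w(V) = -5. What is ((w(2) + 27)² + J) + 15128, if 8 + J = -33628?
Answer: -18024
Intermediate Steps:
J = -33636 (J = -8 - 33628 = -33636)
((w(2) + 27)² + J) + 15128 = ((-5 + 27)² - 33636) + 15128 = (22² - 33636) + 15128 = (484 - 33636) + 15128 = -33152 + 15128 = -18024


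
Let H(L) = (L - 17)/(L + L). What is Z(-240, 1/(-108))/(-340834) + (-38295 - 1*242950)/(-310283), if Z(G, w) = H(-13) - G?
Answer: 1245179421085/1374814948286 ≈ 0.90571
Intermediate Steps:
H(L) = (-17 + L)/(2*L) (H(L) = (-17 + L)/((2*L)) = (-17 + L)*(1/(2*L)) = (-17 + L)/(2*L))
Z(G, w) = 15/13 - G (Z(G, w) = (1/2)*(-17 - 13)/(-13) - G = (1/2)*(-1/13)*(-30) - G = 15/13 - G)
Z(-240, 1/(-108))/(-340834) + (-38295 - 1*242950)/(-310283) = (15/13 - 1*(-240))/(-340834) + (-38295 - 1*242950)/(-310283) = (15/13 + 240)*(-1/340834) + (-38295 - 242950)*(-1/310283) = (3135/13)*(-1/340834) - 281245*(-1/310283) = -3135/4430842 + 281245/310283 = 1245179421085/1374814948286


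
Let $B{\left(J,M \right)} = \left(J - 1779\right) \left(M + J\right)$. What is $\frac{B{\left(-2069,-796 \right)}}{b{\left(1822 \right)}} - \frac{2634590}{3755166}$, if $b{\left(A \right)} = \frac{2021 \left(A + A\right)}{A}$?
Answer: $\frac{10347063414385}{3794595243} \approx 2726.8$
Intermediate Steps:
$B{\left(J,M \right)} = \left(-1779 + J\right) \left(J + M\right)$
$b{\left(A \right)} = 4042$ ($b{\left(A \right)} = \frac{2021 \cdot 2 A}{A} = \frac{4042 A}{A} = 4042$)
$\frac{B{\left(-2069,-796 \right)}}{b{\left(1822 \right)}} - \frac{2634590}{3755166} = \frac{\left(-2069\right)^{2} - -3680751 - -1416084 - -1646924}{4042} - \frac{2634590}{3755166} = \left(4280761 + 3680751 + 1416084 + 1646924\right) \frac{1}{4042} - \frac{1317295}{1877583} = 11024520 \cdot \frac{1}{4042} - \frac{1317295}{1877583} = \frac{5512260}{2021} - \frac{1317295}{1877583} = \frac{10347063414385}{3794595243}$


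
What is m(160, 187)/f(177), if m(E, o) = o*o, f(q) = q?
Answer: 34969/177 ≈ 197.56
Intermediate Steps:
m(E, o) = o²
m(160, 187)/f(177) = 187²/177 = 34969*(1/177) = 34969/177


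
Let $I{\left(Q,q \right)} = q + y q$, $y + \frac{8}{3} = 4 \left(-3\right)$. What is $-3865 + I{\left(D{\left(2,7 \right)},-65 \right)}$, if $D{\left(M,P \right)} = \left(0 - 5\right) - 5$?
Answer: $- \frac{8930}{3} \approx -2976.7$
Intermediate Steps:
$D{\left(M,P \right)} = -10$ ($D{\left(M,P \right)} = -5 - 5 = -10$)
$y = - \frac{44}{3}$ ($y = - \frac{8}{3} + 4 \left(-3\right) = - \frac{8}{3} - 12 = - \frac{44}{3} \approx -14.667$)
$I{\left(Q,q \right)} = - \frac{41 q}{3}$ ($I{\left(Q,q \right)} = q - \frac{44 q}{3} = - \frac{41 q}{3}$)
$-3865 + I{\left(D{\left(2,7 \right)},-65 \right)} = -3865 - - \frac{2665}{3} = -3865 + \frac{2665}{3} = - \frac{8930}{3}$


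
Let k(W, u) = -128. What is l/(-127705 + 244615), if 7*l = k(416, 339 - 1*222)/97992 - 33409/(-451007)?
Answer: 402010729/4520990742128910 ≈ 8.8921e-8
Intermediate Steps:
l = 402010729/38670693201 (l = (-128/97992 - 33409/(-451007))/7 = (-128*1/97992 - 33409*(-1/451007))/7 = (-16/12249 + 33409/451007)/7 = (⅐)*(402010729/5524384743) = 402010729/38670693201 ≈ 0.010396)
l/(-127705 + 244615) = 402010729/(38670693201*(-127705 + 244615)) = (402010729/38670693201)/116910 = (402010729/38670693201)*(1/116910) = 402010729/4520990742128910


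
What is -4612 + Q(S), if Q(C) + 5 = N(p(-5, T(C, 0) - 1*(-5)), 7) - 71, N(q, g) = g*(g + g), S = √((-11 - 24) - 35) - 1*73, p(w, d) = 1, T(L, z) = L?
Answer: -4590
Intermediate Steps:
S = -73 + I*√70 (S = √(-35 - 35) - 73 = √(-70) - 73 = I*√70 - 73 = -73 + I*√70 ≈ -73.0 + 8.3666*I)
N(q, g) = 2*g² (N(q, g) = g*(2*g) = 2*g²)
Q(C) = 22 (Q(C) = -5 + (2*7² - 71) = -5 + (2*49 - 71) = -5 + (98 - 71) = -5 + 27 = 22)
-4612 + Q(S) = -4612 + 22 = -4590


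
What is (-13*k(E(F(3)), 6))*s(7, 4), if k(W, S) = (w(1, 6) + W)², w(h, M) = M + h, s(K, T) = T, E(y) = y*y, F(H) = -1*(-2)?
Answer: -6292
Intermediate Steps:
F(H) = 2
E(y) = y²
k(W, S) = (7 + W)² (k(W, S) = ((6 + 1) + W)² = (7 + W)²)
(-13*k(E(F(3)), 6))*s(7, 4) = -13*(7 + 2²)²*4 = -13*(7 + 4)²*4 = -13*11²*4 = -13*121*4 = -1573*4 = -6292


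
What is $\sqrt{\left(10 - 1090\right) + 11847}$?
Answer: $\sqrt{10767} \approx 103.76$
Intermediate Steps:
$\sqrt{\left(10 - 1090\right) + 11847} = \sqrt{-1080 + 11847} = \sqrt{10767}$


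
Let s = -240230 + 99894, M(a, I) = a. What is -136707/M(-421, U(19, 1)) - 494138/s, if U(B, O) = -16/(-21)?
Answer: 9696472825/29540728 ≈ 328.24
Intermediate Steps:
U(B, O) = 16/21 (U(B, O) = -16*(-1/21) = 16/21)
s = -140336
-136707/M(-421, U(19, 1)) - 494138/s = -136707/(-421) - 494138/(-140336) = -136707*(-1/421) - 494138*(-1/140336) = 136707/421 + 247069/70168 = 9696472825/29540728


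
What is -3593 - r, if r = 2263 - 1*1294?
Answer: -4562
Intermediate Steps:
r = 969 (r = 2263 - 1294 = 969)
-3593 - r = -3593 - 1*969 = -3593 - 969 = -4562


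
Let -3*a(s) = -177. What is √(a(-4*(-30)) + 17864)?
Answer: √17923 ≈ 133.88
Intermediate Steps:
a(s) = 59 (a(s) = -⅓*(-177) = 59)
√(a(-4*(-30)) + 17864) = √(59 + 17864) = √17923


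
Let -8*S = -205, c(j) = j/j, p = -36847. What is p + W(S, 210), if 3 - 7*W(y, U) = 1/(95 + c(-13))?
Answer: -3537271/96 ≈ -36847.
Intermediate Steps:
c(j) = 1
S = 205/8 (S = -⅛*(-205) = 205/8 ≈ 25.625)
W(y, U) = 41/96 (W(y, U) = 3/7 - 1/(7*(95 + 1)) = 3/7 - ⅐/96 = 3/7 - ⅐*1/96 = 3/7 - 1/672 = 41/96)
p + W(S, 210) = -36847 + 41/96 = -3537271/96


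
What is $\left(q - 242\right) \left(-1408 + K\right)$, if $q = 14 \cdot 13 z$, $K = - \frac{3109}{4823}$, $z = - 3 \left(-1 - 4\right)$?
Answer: $- \frac{16903205784}{4823} \approx -3.5047 \cdot 10^{6}$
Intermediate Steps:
$z = 15$ ($z = \left(-3\right) \left(-5\right) = 15$)
$K = - \frac{3109}{4823}$ ($K = \left(-3109\right) \frac{1}{4823} = - \frac{3109}{4823} \approx -0.64462$)
$q = 2730$ ($q = 14 \cdot 13 \cdot 15 = 182 \cdot 15 = 2730$)
$\left(q - 242\right) \left(-1408 + K\right) = \left(2730 - 242\right) \left(-1408 - \frac{3109}{4823}\right) = 2488 \left(- \frac{6793893}{4823}\right) = - \frac{16903205784}{4823}$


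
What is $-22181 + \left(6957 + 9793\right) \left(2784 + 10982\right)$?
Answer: $230558319$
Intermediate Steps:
$-22181 + \left(6957 + 9793\right) \left(2784 + 10982\right) = -22181 + 16750 \cdot 13766 = -22181 + 230580500 = 230558319$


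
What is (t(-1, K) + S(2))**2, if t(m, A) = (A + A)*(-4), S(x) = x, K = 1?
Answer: 36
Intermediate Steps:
t(m, A) = -8*A (t(m, A) = (2*A)*(-4) = -8*A)
(t(-1, K) + S(2))**2 = (-8*1 + 2)**2 = (-8 + 2)**2 = (-6)**2 = 36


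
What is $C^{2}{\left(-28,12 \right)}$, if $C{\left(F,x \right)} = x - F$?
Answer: $1600$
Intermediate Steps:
$C^{2}{\left(-28,12 \right)} = \left(12 - -28\right)^{2} = \left(12 + 28\right)^{2} = 40^{2} = 1600$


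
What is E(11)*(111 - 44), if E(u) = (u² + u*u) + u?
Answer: 16951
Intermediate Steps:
E(u) = u + 2*u² (E(u) = (u² + u²) + u = 2*u² + u = u + 2*u²)
E(11)*(111 - 44) = (11*(1 + 2*11))*(111 - 44) = (11*(1 + 22))*67 = (11*23)*67 = 253*67 = 16951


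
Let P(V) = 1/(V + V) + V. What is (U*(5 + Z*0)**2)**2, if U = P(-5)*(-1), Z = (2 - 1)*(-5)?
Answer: 65025/4 ≈ 16256.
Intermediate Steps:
Z = -5 (Z = 1*(-5) = -5)
P(V) = V + 1/(2*V) (P(V) = 1/(2*V) + V = V + 1/(2*V))
U = 51/10 (U = (-5 + (1/2)/(-5))*(-1) = (-5 + (1/2)*(-1/5))*(-1) = (-5 - 1/10)*(-1) = -51/10*(-1) = 51/10 ≈ 5.1000)
(U*(5 + Z*0)**2)**2 = (51*(5 - 5*0)**2/10)**2 = (51*(5 + 0)**2/10)**2 = ((51/10)*5**2)**2 = ((51/10)*25)**2 = (255/2)**2 = 65025/4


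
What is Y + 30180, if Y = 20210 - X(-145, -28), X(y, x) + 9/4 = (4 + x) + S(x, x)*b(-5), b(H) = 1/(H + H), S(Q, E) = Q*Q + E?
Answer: 1009837/20 ≈ 50492.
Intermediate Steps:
S(Q, E) = E + Q² (S(Q, E) = Q² + E = E + Q²)
b(H) = 1/(2*H)
X(y, x) = 7/4 - x²/10 + 9*x/10 (X(y, x) = -9/4 + ((4 + x) + (x + x²)*((½)/(-5))) = -9/4 + ((4 + x) + (x + x²)*((½)*(-⅕))) = -9/4 + ((4 + x) + (x + x²)*(-⅒)) = -9/4 + ((4 + x) + (-x/10 - x²/10)) = -9/4 + (4 - x²/10 + 9*x/10) = 7/4 - x²/10 + 9*x/10)
Y = 406237/20 (Y = 20210 - (7/4 - ⅒*(-28)² + (9/10)*(-28)) = 20210 - (7/4 - ⅒*784 - 126/5) = 20210 - (7/4 - 392/5 - 126/5) = 20210 - 1*(-2037/20) = 20210 + 2037/20 = 406237/20 ≈ 20312.)
Y + 30180 = 406237/20 + 30180 = 1009837/20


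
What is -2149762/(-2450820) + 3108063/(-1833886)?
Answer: -459360565816/561815560815 ≈ -0.81764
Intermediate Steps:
-2149762/(-2450820) + 3108063/(-1833886) = -2149762*(-1/2450820) + 3108063*(-1/1833886) = 1074881/1225410 - 3108063/1833886 = -459360565816/561815560815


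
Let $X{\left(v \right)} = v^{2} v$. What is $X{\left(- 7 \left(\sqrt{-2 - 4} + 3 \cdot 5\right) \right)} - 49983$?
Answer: $-1114998 - 229467 i \sqrt{6} \approx -1.115 \cdot 10^{6} - 5.6208 \cdot 10^{5} i$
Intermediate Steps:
$X{\left(v \right)} = v^{3}$
$X{\left(- 7 \left(\sqrt{-2 - 4} + 3 \cdot 5\right) \right)} - 49983 = \left(- 7 \left(\sqrt{-2 - 4} + 3 \cdot 5\right)\right)^{3} - 49983 = \left(- 7 \left(\sqrt{-6} + 15\right)\right)^{3} - 49983 = \left(- 7 \left(i \sqrt{6} + 15\right)\right)^{3} - 49983 = \left(- 7 \left(15 + i \sqrt{6}\right)\right)^{3} - 49983 = \left(-105 - 7 i \sqrt{6}\right)^{3} - 49983 = -49983 + \left(-105 - 7 i \sqrt{6}\right)^{3}$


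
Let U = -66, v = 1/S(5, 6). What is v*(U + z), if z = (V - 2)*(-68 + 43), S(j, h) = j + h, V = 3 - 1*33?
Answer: 734/11 ≈ 66.727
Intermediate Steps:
V = -30 (V = 3 - 33 = -30)
S(j, h) = h + j
z = 800 (z = (-30 - 2)*(-68 + 43) = -32*(-25) = 800)
v = 1/11 (v = 1/(6 + 5) = 1/11 ≈ 0.090909)
v*(U + z) = (-66 + 800)/11 = (1/11)*734 = 734/11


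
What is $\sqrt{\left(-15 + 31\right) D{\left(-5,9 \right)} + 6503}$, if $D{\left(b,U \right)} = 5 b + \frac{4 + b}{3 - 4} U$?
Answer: $\sqrt{6247} \approx 79.038$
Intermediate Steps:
$D{\left(b,U \right)} = 5 b + U \left(-4 - b\right)$ ($D{\left(b,U \right)} = 5 b + \frac{4 + b}{-1} U = 5 b + \left(4 + b\right) \left(-1\right) U = 5 b + \left(-4 - b\right) U = 5 b + U \left(-4 - b\right)$)
$\sqrt{\left(-15 + 31\right) D{\left(-5,9 \right)} + 6503} = \sqrt{\left(-15 + 31\right) \left(\left(-4\right) 9 + 5 \left(-5\right) - 9 \left(-5\right)\right) + 6503} = \sqrt{16 \left(-36 - 25 + 45\right) + 6503} = \sqrt{16 \left(-16\right) + 6503} = \sqrt{-256 + 6503} = \sqrt{6247}$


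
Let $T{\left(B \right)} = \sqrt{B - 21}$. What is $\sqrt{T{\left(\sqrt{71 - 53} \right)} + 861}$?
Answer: $\sqrt{861 + i \sqrt{3} \sqrt{7 - \sqrt{2}}} \approx 29.343 + 0.06975 i$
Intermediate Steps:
$T{\left(B \right)} = \sqrt{-21 + B}$
$\sqrt{T{\left(\sqrt{71 - 53} \right)} + 861} = \sqrt{\sqrt{-21 + \sqrt{71 - 53}} + 861} = \sqrt{\sqrt{-21 + \sqrt{18}} + 861} = \sqrt{\sqrt{-21 + 3 \sqrt{2}} + 861} = \sqrt{861 + \sqrt{-21 + 3 \sqrt{2}}}$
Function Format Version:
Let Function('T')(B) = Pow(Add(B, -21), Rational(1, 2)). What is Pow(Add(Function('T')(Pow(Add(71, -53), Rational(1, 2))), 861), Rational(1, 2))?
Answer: Pow(Add(861, Mul(I, Pow(3, Rational(1, 2)), Pow(Add(7, Mul(-1, Pow(2, Rational(1, 2)))), Rational(1, 2)))), Rational(1, 2)) ≈ Add(29.343, Mul(0.06975, I))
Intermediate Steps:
Function('T')(B) = Pow(Add(-21, B), Rational(1, 2))
Pow(Add(Function('T')(Pow(Add(71, -53), Rational(1, 2))), 861), Rational(1, 2)) = Pow(Add(Pow(Add(-21, Pow(Add(71, -53), Rational(1, 2))), Rational(1, 2)), 861), Rational(1, 2)) = Pow(Add(Pow(Add(-21, Pow(18, Rational(1, 2))), Rational(1, 2)), 861), Rational(1, 2)) = Pow(Add(Pow(Add(-21, Mul(3, Pow(2, Rational(1, 2)))), Rational(1, 2)), 861), Rational(1, 2)) = Pow(Add(861, Pow(Add(-21, Mul(3, Pow(2, Rational(1, 2)))), Rational(1, 2))), Rational(1, 2))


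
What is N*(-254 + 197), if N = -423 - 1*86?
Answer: 29013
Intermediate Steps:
N = -509 (N = -423 - 86 = -509)
N*(-254 + 197) = -509*(-254 + 197) = -509*(-57) = 29013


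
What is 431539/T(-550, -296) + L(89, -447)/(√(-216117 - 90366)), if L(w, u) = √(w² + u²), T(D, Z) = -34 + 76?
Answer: 431539/42 - I*√63665713590/306483 ≈ 10275.0 - 0.82328*I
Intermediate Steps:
T(D, Z) = 42
L(w, u) = √(u² + w²)
431539/T(-550, -296) + L(89, -447)/(√(-216117 - 90366)) = 431539/42 + √((-447)² + 89²)/(√(-216117 - 90366)) = 431539*(1/42) + √(199809 + 7921)/(√(-306483)) = 431539/42 + √207730/((I*√306483)) = 431539/42 + √207730*(-I*√306483/306483) = 431539/42 - I*√63665713590/306483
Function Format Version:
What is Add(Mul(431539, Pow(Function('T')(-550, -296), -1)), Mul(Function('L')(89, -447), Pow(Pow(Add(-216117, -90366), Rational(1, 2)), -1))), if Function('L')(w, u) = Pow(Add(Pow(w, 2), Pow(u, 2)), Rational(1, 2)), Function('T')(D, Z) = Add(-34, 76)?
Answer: Add(Rational(431539, 42), Mul(Rational(-1, 306483), I, Pow(63665713590, Rational(1, 2)))) ≈ Add(10275., Mul(-0.82328, I))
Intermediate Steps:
Function('T')(D, Z) = 42
Function('L')(w, u) = Pow(Add(Pow(u, 2), Pow(w, 2)), Rational(1, 2))
Add(Mul(431539, Pow(Function('T')(-550, -296), -1)), Mul(Function('L')(89, -447), Pow(Pow(Add(-216117, -90366), Rational(1, 2)), -1))) = Add(Mul(431539, Pow(42, -1)), Mul(Pow(Add(Pow(-447, 2), Pow(89, 2)), Rational(1, 2)), Pow(Pow(Add(-216117, -90366), Rational(1, 2)), -1))) = Add(Mul(431539, Rational(1, 42)), Mul(Pow(Add(199809, 7921), Rational(1, 2)), Pow(Pow(-306483, Rational(1, 2)), -1))) = Add(Rational(431539, 42), Mul(Pow(207730, Rational(1, 2)), Pow(Mul(I, Pow(306483, Rational(1, 2))), -1))) = Add(Rational(431539, 42), Mul(Pow(207730, Rational(1, 2)), Mul(Rational(-1, 306483), I, Pow(306483, Rational(1, 2))))) = Add(Rational(431539, 42), Mul(Rational(-1, 306483), I, Pow(63665713590, Rational(1, 2))))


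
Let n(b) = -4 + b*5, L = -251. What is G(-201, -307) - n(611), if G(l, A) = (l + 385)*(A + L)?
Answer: -105723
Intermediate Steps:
n(b) = -4 + 5*b
G(l, A) = (-251 + A)*(385 + l) (G(l, A) = (l + 385)*(A - 251) = (385 + l)*(-251 + A) = (-251 + A)*(385 + l))
G(-201, -307) - n(611) = (-96635 - 251*(-201) + 385*(-307) - 307*(-201)) - (-4 + 5*611) = (-96635 + 50451 - 118195 + 61707) - (-4 + 3055) = -102672 - 1*3051 = -102672 - 3051 = -105723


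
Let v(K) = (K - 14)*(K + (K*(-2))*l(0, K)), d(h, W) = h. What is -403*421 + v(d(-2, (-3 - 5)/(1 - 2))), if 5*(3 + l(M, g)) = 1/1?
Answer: -847259/5 ≈ -1.6945e+5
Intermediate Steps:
l(M, g) = -14/5 (l(M, g) = -3 + (⅕)/1 = -3 + (⅕)*1 = -3 + ⅕ = -14/5)
v(K) = 33*K*(-14 + K)/5 (v(K) = (K - 14)*(K + (K*(-2))*(-14/5)) = (-14 + K)*(K - 2*K*(-14/5)) = (-14 + K)*(K + 28*K/5) = (-14 + K)*(33*K/5) = 33*K*(-14 + K)/5)
-403*421 + v(d(-2, (-3 - 5)/(1 - 2))) = -403*421 + (33/5)*(-2)*(-14 - 2) = -169663 + (33/5)*(-2)*(-16) = -169663 + 1056/5 = -847259/5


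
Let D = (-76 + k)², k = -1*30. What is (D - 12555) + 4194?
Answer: 2875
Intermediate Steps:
k = -30
D = 11236 (D = (-76 - 30)² = (-106)² = 11236)
(D - 12555) + 4194 = (11236 - 12555) + 4194 = -1319 + 4194 = 2875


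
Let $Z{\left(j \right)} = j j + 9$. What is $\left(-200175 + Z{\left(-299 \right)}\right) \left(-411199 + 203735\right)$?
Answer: $22979749960$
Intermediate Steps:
$Z{\left(j \right)} = 9 + j^{2}$ ($Z{\left(j \right)} = j^{2} + 9 = 9 + j^{2}$)
$\left(-200175 + Z{\left(-299 \right)}\right) \left(-411199 + 203735\right) = \left(-200175 + \left(9 + \left(-299\right)^{2}\right)\right) \left(-411199 + 203735\right) = \left(-200175 + \left(9 + 89401\right)\right) \left(-207464\right) = \left(-200175 + 89410\right) \left(-207464\right) = \left(-110765\right) \left(-207464\right) = 22979749960$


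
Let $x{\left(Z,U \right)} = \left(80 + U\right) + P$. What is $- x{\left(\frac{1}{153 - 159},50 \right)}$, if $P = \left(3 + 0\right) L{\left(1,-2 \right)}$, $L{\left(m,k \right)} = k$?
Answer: $-124$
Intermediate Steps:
$P = -6$ ($P = \left(3 + 0\right) \left(-2\right) = 3 \left(-2\right) = -6$)
$x{\left(Z,U \right)} = 74 + U$ ($x{\left(Z,U \right)} = \left(80 + U\right) - 6 = 74 + U$)
$- x{\left(\frac{1}{153 - 159},50 \right)} = - (74 + 50) = \left(-1\right) 124 = -124$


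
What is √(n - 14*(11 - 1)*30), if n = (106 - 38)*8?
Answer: 2*I*√914 ≈ 60.465*I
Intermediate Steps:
n = 544 (n = 68*8 = 544)
√(n - 14*(11 - 1)*30) = √(544 - 14*(11 - 1)*30) = √(544 - 14*10*30) = √(544 - 140*30) = √(544 - 4200) = √(-3656) = 2*I*√914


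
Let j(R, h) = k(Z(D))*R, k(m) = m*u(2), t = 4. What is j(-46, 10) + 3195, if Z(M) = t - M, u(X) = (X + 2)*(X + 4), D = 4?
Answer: 3195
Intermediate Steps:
u(X) = (2 + X)*(4 + X)
Z(M) = 4 - M
k(m) = 24*m (k(m) = m*(8 + 2² + 6*2) = m*(8 + 4 + 12) = m*24 = 24*m)
j(R, h) = 0 (j(R, h) = (24*(4 - 1*4))*R = (24*(4 - 4))*R = (24*0)*R = 0*R = 0)
j(-46, 10) + 3195 = 0 + 3195 = 3195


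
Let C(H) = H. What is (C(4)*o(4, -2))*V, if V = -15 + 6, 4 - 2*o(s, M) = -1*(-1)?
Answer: -54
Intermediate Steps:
o(s, M) = 3/2 (o(s, M) = 2 - (-1)*(-1)/2 = 2 - ½*1 = 2 - ½ = 3/2)
V = -9
(C(4)*o(4, -2))*V = (4*(3/2))*(-9) = 6*(-9) = -54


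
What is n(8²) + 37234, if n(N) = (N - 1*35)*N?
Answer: 39090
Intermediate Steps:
n(N) = N*(-35 + N) (n(N) = (N - 35)*N = (-35 + N)*N = N*(-35 + N))
n(8²) + 37234 = 8²*(-35 + 8²) + 37234 = 64*(-35 + 64) + 37234 = 64*29 + 37234 = 1856 + 37234 = 39090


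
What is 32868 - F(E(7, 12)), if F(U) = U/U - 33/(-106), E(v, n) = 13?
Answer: 3483869/106 ≈ 32867.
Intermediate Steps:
F(U) = 139/106 (F(U) = 1 - 33*(-1/106) = 1 + 33/106 = 139/106)
32868 - F(E(7, 12)) = 32868 - 1*139/106 = 32868 - 139/106 = 3483869/106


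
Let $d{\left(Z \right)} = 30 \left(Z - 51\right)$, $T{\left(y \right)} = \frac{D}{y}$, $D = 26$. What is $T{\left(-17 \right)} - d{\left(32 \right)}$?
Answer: $\frac{9664}{17} \approx 568.47$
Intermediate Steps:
$T{\left(y \right)} = \frac{26}{y}$
$d{\left(Z \right)} = -1530 + 30 Z$ ($d{\left(Z \right)} = 30 \left(-51 + Z\right) = -1530 + 30 Z$)
$T{\left(-17 \right)} - d{\left(32 \right)} = \frac{26}{-17} - \left(-1530 + 30 \cdot 32\right) = 26 \left(- \frac{1}{17}\right) - \left(-1530 + 960\right) = - \frac{26}{17} - -570 = - \frac{26}{17} + 570 = \frac{9664}{17}$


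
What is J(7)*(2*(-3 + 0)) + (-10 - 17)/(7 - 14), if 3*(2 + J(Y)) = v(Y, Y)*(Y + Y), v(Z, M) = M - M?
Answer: 111/7 ≈ 15.857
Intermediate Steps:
v(Z, M) = 0
J(Y) = -2 (J(Y) = -2 + (0*(Y + Y))/3 = -2 + (0*(2*Y))/3 = -2 + (⅓)*0 = -2 + 0 = -2)
J(7)*(2*(-3 + 0)) + (-10 - 17)/(7 - 14) = -4*(-3 + 0) + (-10 - 17)/(7 - 14) = -4*(-3) - 27/(-7) = -2*(-6) - 27*(-⅐) = 12 + 27/7 = 111/7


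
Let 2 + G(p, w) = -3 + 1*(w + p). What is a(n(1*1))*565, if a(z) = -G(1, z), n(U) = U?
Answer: 1695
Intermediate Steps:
G(p, w) = -5 + p + w (G(p, w) = -2 + (-3 + 1*(w + p)) = -2 + (-3 + 1*(p + w)) = -2 + (-3 + (p + w)) = -2 + (-3 + p + w) = -5 + p + w)
a(z) = 4 - z (a(z) = -(-5 + 1 + z) = -(-4 + z) = 4 - z)
a(n(1*1))*565 = (4 - 1)*565 = 3*565 = 1695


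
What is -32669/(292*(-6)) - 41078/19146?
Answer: 92252003/5590632 ≈ 16.501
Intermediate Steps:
-32669/(292*(-6)) - 41078/19146 = -32669/(-1752) - 41078*1/19146 = -32669*(-1/1752) - 20539/9573 = 32669/1752 - 20539/9573 = 92252003/5590632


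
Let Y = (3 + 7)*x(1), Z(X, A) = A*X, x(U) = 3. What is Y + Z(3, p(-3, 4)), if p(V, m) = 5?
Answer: 45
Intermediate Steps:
Y = 30 (Y = (3 + 7)*3 = 10*3 = 30)
Y + Z(3, p(-3, 4)) = 30 + 5*3 = 30 + 15 = 45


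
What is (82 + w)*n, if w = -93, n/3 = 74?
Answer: -2442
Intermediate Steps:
n = 222 (n = 3*74 = 222)
(82 + w)*n = (82 - 93)*222 = -11*222 = -2442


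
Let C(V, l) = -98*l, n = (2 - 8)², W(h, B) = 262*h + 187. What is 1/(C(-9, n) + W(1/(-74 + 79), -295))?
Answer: -5/16443 ≈ -0.00030408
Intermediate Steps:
W(h, B) = 187 + 262*h
n = 36 (n = (-6)² = 36)
1/(C(-9, n) + W(1/(-74 + 79), -295)) = 1/(-98*36 + (187 + 262/(-74 + 79))) = 1/(-3528 + (187 + 262/5)) = 1/(-3528 + 1197/5) = 1/(-16443/5) = -5/16443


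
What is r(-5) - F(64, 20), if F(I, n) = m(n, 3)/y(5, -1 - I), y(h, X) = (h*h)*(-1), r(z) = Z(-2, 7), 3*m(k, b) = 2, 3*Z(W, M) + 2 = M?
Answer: 127/75 ≈ 1.6933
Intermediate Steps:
Z(W, M) = -⅔ + M/3
m(k, b) = ⅔ (m(k, b) = (⅓)*2 = ⅔)
r(z) = 5/3 (r(z) = -⅔ + (⅓)*7 = -⅔ + 7/3 = 5/3)
y(h, X) = -h² (y(h, X) = h²*(-1) = -h²)
F(I, n) = -2/75 (F(I, n) = 2/(3*((-1*5²))) = 2/(3*((-1*25))) = (⅔)/(-25) = (⅔)*(-1/25) = -2/75)
r(-5) - F(64, 20) = 5/3 - 1*(-2/75) = 5/3 + 2/75 = 127/75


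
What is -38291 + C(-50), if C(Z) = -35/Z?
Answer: -382903/10 ≈ -38290.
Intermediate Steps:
-38291 + C(-50) = -38291 - 35/(-50) = -38291 - 35*(-1/50) = -38291 + 7/10 = -382903/10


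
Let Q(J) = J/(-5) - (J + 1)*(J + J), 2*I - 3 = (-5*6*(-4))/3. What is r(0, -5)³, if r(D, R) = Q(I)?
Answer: -114720411779/125 ≈ -9.1776e+8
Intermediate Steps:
I = 43/2 (I = 3/2 + ((-5*6*(-4))/3)/2 = 3/2 + (-30*(-4)*(⅓))/2 = 3/2 + (120*(⅓))/2 = 3/2 + (½)*40 = 3/2 + 20 = 43/2 ≈ 21.500)
Q(J) = -J/5 - 2*J*(1 + J) (Q(J) = J*(-⅕) - (1 + J)*2*J = -J/5 - 2*J*(1 + J))
r(D, R) = -4859/5 (r(D, R) = -⅕*43/2*(11 + 10*(43/2)) = -⅕*43/2*(11 + 215) = -⅕*43/2*226 = -4859/5)
r(0, -5)³ = (-4859/5)³ = -114720411779/125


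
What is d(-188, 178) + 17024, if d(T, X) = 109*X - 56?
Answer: 36370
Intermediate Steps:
d(T, X) = -56 + 109*X
d(-188, 178) + 17024 = (-56 + 109*178) + 17024 = (-56 + 19402) + 17024 = 19346 + 17024 = 36370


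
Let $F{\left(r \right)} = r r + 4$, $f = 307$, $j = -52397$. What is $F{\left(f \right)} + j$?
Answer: $41856$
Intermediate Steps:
$F{\left(r \right)} = 4 + r^{2}$ ($F{\left(r \right)} = r^{2} + 4 = 4 + r^{2}$)
$F{\left(f \right)} + j = \left(4 + 307^{2}\right) - 52397 = \left(4 + 94249\right) - 52397 = 94253 - 52397 = 41856$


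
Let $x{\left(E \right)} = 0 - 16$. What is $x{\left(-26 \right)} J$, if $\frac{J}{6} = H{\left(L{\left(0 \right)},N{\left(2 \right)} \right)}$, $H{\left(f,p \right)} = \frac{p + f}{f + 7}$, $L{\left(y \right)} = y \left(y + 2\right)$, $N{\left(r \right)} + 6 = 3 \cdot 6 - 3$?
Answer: $- \frac{864}{7} \approx -123.43$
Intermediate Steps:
$N{\left(r \right)} = 9$ ($N{\left(r \right)} = -6 + \left(3 \cdot 6 - 3\right) = -6 + \left(18 - 3\right) = -6 + 15 = 9$)
$L{\left(y \right)} = y \left(2 + y\right)$
$H{\left(f,p \right)} = \frac{f + p}{7 + f}$
$x{\left(E \right)} = -16$
$J = \frac{54}{7}$ ($J = 6 \frac{0 \left(2 + 0\right) + 9}{7 + 0 \left(2 + 0\right)} = 6 \frac{0 \cdot 2 + 9}{7 + 0 \cdot 2} = 6 \frac{0 + 9}{7 + 0} = 6 \cdot \frac{1}{7} \cdot 9 = 6 \cdot \frac{9}{7} = \frac{54}{7} \approx 7.7143$)
$x{\left(-26 \right)} J = \left(-16\right) \frac{54}{7} = - \frac{864}{7}$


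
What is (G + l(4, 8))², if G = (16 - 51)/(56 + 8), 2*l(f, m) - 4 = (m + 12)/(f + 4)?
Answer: 29929/4096 ≈ 7.3069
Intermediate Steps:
l(f, m) = 2 + (12 + m)/(2*(4 + f)) (l(f, m) = 2 + ((m + 12)/(f + 4))/2 = 2 + ((12 + m)/(4 + f))/2 = 2 + (12 + m)/(2*(4 + f)))
G = -35/64 ≈ -0.54688
(G + l(4, 8))² = (-35/64 + (28 + 8 + 4*4)/(2*(4 + 4)))² = (-35/64 + (½)*(28 + 8 + 16)/8)² = (-35/64 + (½)*(⅛)*52)² = (-35/64 + 13/4)² = (173/64)² = 29929/4096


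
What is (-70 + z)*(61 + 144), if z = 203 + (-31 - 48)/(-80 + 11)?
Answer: 1897480/69 ≈ 27500.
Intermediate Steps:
z = 14086/69 (z = 203 - 79/(-69) = 203 - 79*(-1/69) = 203 + 79/69 = 14086/69 ≈ 204.15)
(-70 + z)*(61 + 144) = (-70 + 14086/69)*(61 + 144) = (9256/69)*205 = 1897480/69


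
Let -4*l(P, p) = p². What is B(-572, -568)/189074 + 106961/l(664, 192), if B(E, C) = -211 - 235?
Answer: -10113827225/871252992 ≈ -11.608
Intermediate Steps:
B(E, C) = -446
l(P, p) = -p²/4
B(-572, -568)/189074 + 106961/l(664, 192) = -446/189074 + 106961/((-¼*192²)) = -446*1/189074 + 106961/((-¼*36864)) = -223/94537 + 106961/(-9216) = -223/94537 + 106961*(-1/9216) = -223/94537 - 106961/9216 = -10113827225/871252992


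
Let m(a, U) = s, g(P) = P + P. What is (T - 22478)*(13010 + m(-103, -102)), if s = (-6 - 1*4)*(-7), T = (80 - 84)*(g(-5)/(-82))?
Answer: -12054763440/41 ≈ -2.9402e+8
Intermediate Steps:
g(P) = 2*P
T = -20/41 (T = (80 - 84)*((2*(-5))/(-82)) = -(-40)*(-1)/82 = -4*5/41 = -20/41 ≈ -0.48780)
s = 70 (s = (-6 - 4)*(-7) = -10*(-7) = 70)
m(a, U) = 70
(T - 22478)*(13010 + m(-103, -102)) = (-20/41 - 22478)*(13010 + 70) = -921618/41*13080 = -12054763440/41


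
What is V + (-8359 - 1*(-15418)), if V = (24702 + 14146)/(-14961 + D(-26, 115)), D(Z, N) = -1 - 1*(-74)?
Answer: 13131943/1861 ≈ 7056.4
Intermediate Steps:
D(Z, N) = 73 (D(Z, N) = -1 + 74 = 73)
V = -4856/1861 (V = (24702 + 14146)/(-14961 + 73) = 38848/(-14888) = 38848*(-1/14888) = -4856/1861 ≈ -2.6093)
V + (-8359 - 1*(-15418)) = -4856/1861 + (-8359 - 1*(-15418)) = -4856/1861 + (-8359 + 15418) = -4856/1861 + 7059 = 13131943/1861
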